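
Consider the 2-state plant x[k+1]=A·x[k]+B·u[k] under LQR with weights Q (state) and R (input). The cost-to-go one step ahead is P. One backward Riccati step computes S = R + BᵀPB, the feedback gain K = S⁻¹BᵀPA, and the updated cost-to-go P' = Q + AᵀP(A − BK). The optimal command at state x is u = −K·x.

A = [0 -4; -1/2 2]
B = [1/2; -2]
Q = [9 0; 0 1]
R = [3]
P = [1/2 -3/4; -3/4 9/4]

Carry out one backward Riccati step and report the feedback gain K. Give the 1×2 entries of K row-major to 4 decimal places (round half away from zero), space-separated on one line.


0.1789 -1.2294

BᵀP = [1.7500 -4.8750]
S = R + BᵀPB = [3] + [10.6250] = [13.6250]
BᵀPA = [2.4375 -16.7500]
K = S⁻¹·BᵀPA = [0.1789 -1.2294]
A−BK = [-0.0894 -3.3853; -0.1422 -0.4587]
AᵀP(A−BK) = [0.1264 -0.7534; -0.7534 8.4083]
P' = Q + AᵀP(A−BK) = [9.1264 -0.7534; -0.7534 9.4083]
tr(P') = 18.5347


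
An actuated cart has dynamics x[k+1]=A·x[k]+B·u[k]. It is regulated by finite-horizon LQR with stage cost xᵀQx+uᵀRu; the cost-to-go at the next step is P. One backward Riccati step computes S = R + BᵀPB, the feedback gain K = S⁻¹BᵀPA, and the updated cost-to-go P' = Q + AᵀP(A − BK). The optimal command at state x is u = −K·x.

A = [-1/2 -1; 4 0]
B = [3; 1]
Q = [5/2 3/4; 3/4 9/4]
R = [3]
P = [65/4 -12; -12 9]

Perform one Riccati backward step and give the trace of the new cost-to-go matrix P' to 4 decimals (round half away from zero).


BᵀP = [36.7500 -27.0000]
S = R + BᵀPB = [3] + [83.2500] = [86.2500]
BᵀPA = [-126.3750 -36.7500]
K = S⁻¹·BᵀPA = [-1.4652 -0.4261]
A−BK = [3.8957 0.2783; 5.4652 0.4261]
AᵀP(A−BK) = [10.8957 2.2783; 2.2783 0.5913]
P' = Q + AᵀP(A−BK) = [13.3957 3.0283; 3.0283 2.8413]
tr(P') = 16.2370

16.2370


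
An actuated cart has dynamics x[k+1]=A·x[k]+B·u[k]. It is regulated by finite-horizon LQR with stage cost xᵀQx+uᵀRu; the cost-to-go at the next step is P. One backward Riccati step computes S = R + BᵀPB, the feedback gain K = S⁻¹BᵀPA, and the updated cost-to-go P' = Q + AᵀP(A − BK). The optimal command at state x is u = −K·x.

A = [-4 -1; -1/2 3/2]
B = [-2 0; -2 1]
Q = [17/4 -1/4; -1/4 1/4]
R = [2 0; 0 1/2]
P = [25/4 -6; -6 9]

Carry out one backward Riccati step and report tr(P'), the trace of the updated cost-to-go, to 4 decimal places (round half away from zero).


19.1526

BᵀP = [-0.5000 -6.0000; -6.0000 9.0000]
S = R + BᵀPB = [2 0; 0 1/2] + [13.0000 -6.0000; -6.0000 9.0000] = [15.0000 -6.0000; -6.0000 9.5000]
BᵀPA = [5.0000 -8.5000; 19.5000 19.5000]
K = S⁻¹·BᵀPA = [1.5446 0.3404; 3.0282 2.2676]
A−BK = [-0.9108 -0.3192; -0.4390 -0.0869]
AᵀP(A−BK) = [11.4777 5.3298; 5.3298 3.1749]
P' = Q + AᵀP(A−BK) = [15.7277 5.0798; 5.0798 3.4249]
tr(P') = 19.1526


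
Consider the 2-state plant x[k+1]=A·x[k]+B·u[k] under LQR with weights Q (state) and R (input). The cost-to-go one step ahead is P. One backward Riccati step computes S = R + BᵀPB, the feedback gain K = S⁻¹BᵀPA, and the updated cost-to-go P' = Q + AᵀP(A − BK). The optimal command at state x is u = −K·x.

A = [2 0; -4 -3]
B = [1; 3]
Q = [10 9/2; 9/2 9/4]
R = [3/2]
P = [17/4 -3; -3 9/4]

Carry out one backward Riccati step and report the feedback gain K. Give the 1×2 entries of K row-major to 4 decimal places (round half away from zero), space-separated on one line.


BᵀP = [-4.7500 3.7500]
S = R + BᵀPB = [3/2] + [6.5000] = [8.0000]
BᵀPA = [-24.5000 -11.2500]
K = S⁻¹·BᵀPA = [-3.0625 -1.4063]
A−BK = [5.0625 1.4063; 5.1875 1.2188]
AᵀP(A−BK) = [25.9688 10.5469; 10.5469 4.4297]
P' = Q + AᵀP(A−BK) = [35.9688 15.0469; 15.0469 6.6797]
tr(P') = 42.6484

-3.0625 -1.4063


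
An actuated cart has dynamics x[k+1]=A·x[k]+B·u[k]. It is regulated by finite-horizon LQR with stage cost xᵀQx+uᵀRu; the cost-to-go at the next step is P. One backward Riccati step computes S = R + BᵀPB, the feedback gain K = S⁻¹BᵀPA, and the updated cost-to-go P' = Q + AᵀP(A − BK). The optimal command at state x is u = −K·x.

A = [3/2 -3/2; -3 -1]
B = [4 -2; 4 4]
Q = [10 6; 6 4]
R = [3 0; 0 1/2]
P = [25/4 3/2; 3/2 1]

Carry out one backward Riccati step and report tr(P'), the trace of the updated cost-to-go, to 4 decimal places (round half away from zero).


14.6019

BᵀP = [31.0000 10.0000; -6.5000 1.0000]
S = R + BᵀPB = [3 0; 0 1/2] + [164.0000 -22.0000; -22.0000 17.0000] = [167.0000 -22.0000; -22.0000 17.5000]
BᵀPA = [16.5000 -56.5000; -12.7500 8.7500]
K = S⁻¹·BᵀPA = [0.0034 -0.3265; -0.7243 0.0895]
A−BK = [0.0378 -0.0149; -0.1163 -0.0519]
AᵀP(A−BK) = [0.2716 -0.0336; -0.0336 0.3303]
P' = Q + AᵀP(A−BK) = [10.2716 5.9664; 5.9664 4.3303]
tr(P') = 14.6019


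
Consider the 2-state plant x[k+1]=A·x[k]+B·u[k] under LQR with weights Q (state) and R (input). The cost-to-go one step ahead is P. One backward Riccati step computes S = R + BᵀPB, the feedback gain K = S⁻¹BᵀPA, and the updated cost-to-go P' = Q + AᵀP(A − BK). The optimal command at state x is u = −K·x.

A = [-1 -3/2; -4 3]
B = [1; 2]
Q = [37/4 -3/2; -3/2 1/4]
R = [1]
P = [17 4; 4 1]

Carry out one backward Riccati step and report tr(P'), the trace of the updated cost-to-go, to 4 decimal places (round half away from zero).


12.5592

BᵀP = [25.0000 6.0000]
S = R + BᵀPB = [1] + [37.0000] = [38.0000]
BᵀPA = [-49.0000 -19.5000]
K = S⁻¹·BᵀPA = [-1.2895 -0.5132]
A−BK = [0.2895 -0.9868; -1.4211 4.0263]
AᵀP(A−BK) = [1.8158 0.3553; 0.3553 1.2434]
P' = Q + AᵀP(A−BK) = [11.0658 -1.1447; -1.1447 1.4934]
tr(P') = 12.5592


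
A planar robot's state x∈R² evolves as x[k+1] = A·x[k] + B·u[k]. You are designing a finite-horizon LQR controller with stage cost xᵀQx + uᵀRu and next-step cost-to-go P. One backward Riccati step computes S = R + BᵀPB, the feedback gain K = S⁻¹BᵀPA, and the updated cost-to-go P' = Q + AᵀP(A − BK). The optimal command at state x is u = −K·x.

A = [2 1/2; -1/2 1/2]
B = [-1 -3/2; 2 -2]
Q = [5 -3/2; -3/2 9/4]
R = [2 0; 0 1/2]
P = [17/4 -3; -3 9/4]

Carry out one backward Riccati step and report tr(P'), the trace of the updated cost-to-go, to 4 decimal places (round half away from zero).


9.0971

BᵀP = [-10.2500 7.5000; -0.3750 0.0000]
S = R + BᵀPB = [2 0; 0 1/2] + [25.2500 0.3750; 0.3750 0.5625] = [27.2500 0.3750; 0.3750 1.0625]
BᵀPA = [-24.2500 -1.3750; -0.7500 -0.1875]
K = S⁻¹·BᵀPA = [-0.8845 -0.0483; -0.3937 -0.1594]
A−BK = [0.5249 0.2126; 0.4816 0.2777]
AᵀP(A−BK) = [1.8183 0.1475; 0.1475 0.0287]
P' = Q + AᵀP(A−BK) = [6.8183 -1.3525; -1.3525 2.2787]
tr(P') = 9.0971


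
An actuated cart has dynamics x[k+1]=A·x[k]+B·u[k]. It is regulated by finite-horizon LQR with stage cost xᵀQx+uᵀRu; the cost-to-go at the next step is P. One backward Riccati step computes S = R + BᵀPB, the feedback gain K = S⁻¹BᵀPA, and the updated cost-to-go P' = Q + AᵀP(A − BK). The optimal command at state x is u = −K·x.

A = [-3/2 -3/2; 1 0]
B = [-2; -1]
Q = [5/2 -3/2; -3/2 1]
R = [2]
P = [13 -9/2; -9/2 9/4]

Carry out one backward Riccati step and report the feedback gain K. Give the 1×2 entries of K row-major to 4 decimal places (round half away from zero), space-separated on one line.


1.0196 0.8431

BᵀP = [-21.5000 6.7500]
S = R + BᵀPB = [2] + [36.2500] = [38.2500]
BᵀPA = [39.0000 32.2500]
K = S⁻¹·BᵀPA = [1.0196 0.8431]
A−BK = [0.5392 0.1863; 2.0196 0.8431]
AᵀP(A−BK) = [5.2353 3.1176; 3.1176 2.0588]
P' = Q + AᵀP(A−BK) = [7.7353 1.6176; 1.6176 3.0588]
tr(P') = 10.7941


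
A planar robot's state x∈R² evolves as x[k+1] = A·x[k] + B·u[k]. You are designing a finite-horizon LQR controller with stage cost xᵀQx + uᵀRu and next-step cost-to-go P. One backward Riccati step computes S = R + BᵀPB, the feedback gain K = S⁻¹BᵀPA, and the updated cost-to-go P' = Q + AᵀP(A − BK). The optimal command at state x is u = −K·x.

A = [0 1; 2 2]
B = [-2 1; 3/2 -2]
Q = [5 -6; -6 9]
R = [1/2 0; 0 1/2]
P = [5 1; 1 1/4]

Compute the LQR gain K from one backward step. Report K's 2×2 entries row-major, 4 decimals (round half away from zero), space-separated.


-0.2848 -0.8297 -0.1981 -0.1424

BᵀP = [-8.5000 -1.6250; 3.0000 0.5000]
S = R + BᵀPB = [1/2 0; 0 1/2] + [14.5625 -5.2500; -5.2500 2.0000] = [15.0625 -5.2500; -5.2500 2.5000]
BᵀPA = [-3.2500 -11.7500; 1.0000 4.0000]
K = S⁻¹·BᵀPA = [-0.2848 -0.8297; -0.1981 -0.1424]
A−BK = [-0.3715 -0.5170; 2.0310 2.9598]
AᵀP(A−BK) = [0.2724 0.4458; 0.4458 0.8204]
P' = Q + AᵀP(A−BK) = [5.2724 -5.5542; -5.5542 9.8204]
tr(P') = 15.0929


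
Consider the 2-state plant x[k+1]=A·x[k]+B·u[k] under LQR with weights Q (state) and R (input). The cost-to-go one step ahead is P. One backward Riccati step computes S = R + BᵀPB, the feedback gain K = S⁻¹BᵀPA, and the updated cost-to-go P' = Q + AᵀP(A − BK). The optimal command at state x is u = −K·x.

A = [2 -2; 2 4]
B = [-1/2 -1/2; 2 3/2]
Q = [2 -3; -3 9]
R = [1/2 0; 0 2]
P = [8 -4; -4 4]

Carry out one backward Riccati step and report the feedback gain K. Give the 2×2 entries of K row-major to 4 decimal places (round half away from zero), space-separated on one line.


0.1280 1.9840 -0.3520 0.5440

BᵀP = [-12.0000 10.0000; -10.0000 8.0000]
S = R + BᵀPB = [1/2 0; 0 2] + [26.0000 21.0000; 21.0000 17.0000] = [26.5000 21.0000; 21.0000 19.0000]
BᵀPA = [-4.0000 64.0000; -4.0000 52.0000]
K = S⁻¹·BᵀPA = [0.1280 1.9840; -0.3520 0.5440]
A−BK = [1.8880 -0.7360; 2.2720 -0.7840]
AᵀP(A−BK) = [15.1040 -5.8880; -5.8880 4.7360]
P' = Q + AᵀP(A−BK) = [17.1040 -8.8880; -8.8880 13.7360]
tr(P') = 30.8400


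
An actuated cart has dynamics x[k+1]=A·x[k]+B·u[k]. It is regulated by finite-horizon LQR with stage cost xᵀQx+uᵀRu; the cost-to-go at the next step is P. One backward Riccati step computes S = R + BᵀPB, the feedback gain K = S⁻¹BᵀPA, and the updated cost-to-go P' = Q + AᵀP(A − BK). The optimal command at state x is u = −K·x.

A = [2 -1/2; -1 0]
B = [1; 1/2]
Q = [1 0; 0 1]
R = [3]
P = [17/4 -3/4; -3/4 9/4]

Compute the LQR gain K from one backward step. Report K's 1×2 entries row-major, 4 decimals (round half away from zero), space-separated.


BᵀP = [3.8750 0.3750]
S = R + BᵀPB = [3] + [4.0625] = [7.0625]
BᵀPA = [7.3750 -1.9375]
K = S⁻¹·BᵀPA = [1.0442 -0.2743]
A−BK = [0.9558 -0.2257; -1.5221 0.1372]
AᵀP(A−BK) = [14.5487 -2.6018; -2.6018 0.5310]
P' = Q + AᵀP(A−BK) = [15.5487 -2.6018; -2.6018 1.5310]
tr(P') = 17.0796

1.0442 -0.2743


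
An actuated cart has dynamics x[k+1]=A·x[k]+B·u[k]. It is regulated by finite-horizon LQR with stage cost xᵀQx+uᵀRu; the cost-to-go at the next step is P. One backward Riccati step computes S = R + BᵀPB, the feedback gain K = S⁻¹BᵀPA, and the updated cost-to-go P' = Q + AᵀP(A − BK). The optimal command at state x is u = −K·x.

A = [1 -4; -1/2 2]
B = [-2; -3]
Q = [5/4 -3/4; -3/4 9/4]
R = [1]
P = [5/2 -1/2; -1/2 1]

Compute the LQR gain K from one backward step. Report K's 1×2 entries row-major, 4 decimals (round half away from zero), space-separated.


-0.1786 0.7143

BᵀP = [-3.5000 -2.0000]
S = R + BᵀPB = [1] + [13.0000] = [14.0000]
BᵀPA = [-2.5000 10.0000]
K = S⁻¹·BᵀPA = [-0.1786 0.7143]
A−BK = [0.6429 -2.5714; -1.0357 4.1429]
AᵀP(A−BK) = [2.8036 -11.2143; -11.2143 44.8571]
P' = Q + AᵀP(A−BK) = [4.0536 -11.9643; -11.9643 47.1071]
tr(P') = 51.1607


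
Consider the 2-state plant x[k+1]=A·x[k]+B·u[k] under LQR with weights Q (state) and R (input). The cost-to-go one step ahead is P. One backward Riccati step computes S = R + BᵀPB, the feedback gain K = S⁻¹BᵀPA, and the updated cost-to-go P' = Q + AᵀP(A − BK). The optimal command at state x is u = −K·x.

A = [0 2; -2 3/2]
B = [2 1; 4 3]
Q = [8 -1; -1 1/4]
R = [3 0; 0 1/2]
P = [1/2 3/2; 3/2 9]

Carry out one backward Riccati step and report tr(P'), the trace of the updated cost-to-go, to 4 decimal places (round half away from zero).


9.0966

BᵀP = [7.0000 39.0000; 5.0000 28.5000]
S = R + BᵀPB = [3 0; 0 1/2] + [170.0000 124.0000; 124.0000 90.5000] = [173.0000 124.0000; 124.0000 91.0000]
BᵀPA = [-78.0000 72.5000; -57.0000 52.7500]
K = S⁻¹·BᵀPA = [-0.0817 0.1540; -0.5150 0.3699]
A−BK = [0.6785 1.3222; -0.1281 -0.2255]
AᵀP(A−BK) = [0.2698 0.0920; 0.0920 0.5768]
P' = Q + AᵀP(A−BK) = [8.2698 -0.9080; -0.9080 0.8268]
tr(P') = 9.0966


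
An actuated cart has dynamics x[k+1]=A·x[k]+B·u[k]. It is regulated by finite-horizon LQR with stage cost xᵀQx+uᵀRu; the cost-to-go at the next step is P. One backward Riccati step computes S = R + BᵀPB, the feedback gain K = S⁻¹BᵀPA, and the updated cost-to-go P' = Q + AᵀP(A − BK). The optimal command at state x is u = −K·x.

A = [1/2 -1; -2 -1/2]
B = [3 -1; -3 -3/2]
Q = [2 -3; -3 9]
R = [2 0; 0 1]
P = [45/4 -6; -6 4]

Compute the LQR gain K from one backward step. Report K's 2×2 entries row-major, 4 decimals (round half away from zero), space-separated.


0.3582 -0.1375 0.3978 0.4067

BᵀP = [51.7500 -30.0000; -2.2500 0.0000]
S = R + BᵀPB = [2 0; 0 1] + [245.2500 -6.7500; -6.7500 2.2500] = [247.2500 -6.7500; -6.7500 3.2500]
BᵀPA = [85.8750 -36.7500; -1.1250 2.2500]
K = S⁻¹·BᵀPA = [0.3582 -0.1375; 0.3978 0.4067]
A−BK = [-0.1768 -0.1807; -0.3288 -0.3026]
AᵀP(A−BK) = [0.5013 0.1431; 0.1431 0.2807]
P' = Q + AᵀP(A−BK) = [2.5013 -2.8569; -2.8569 9.2807]
tr(P') = 11.7820


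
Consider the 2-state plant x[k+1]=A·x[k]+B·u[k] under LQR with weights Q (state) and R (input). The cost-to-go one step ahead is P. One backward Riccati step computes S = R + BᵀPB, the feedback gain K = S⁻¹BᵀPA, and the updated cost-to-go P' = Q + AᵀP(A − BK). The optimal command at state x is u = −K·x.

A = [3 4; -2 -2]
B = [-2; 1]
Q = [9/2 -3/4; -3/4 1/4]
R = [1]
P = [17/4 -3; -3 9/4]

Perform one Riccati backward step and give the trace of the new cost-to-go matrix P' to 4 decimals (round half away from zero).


11.2248

BᵀP = [-11.5000 8.2500]
S = R + BᵀPB = [1] + [31.2500] = [32.2500]
BᵀPA = [-51.0000 -62.5000]
K = S⁻¹·BᵀPA = [-1.5814 -1.9380]
A−BK = [-0.1628 0.1240; -0.4186 -0.0620]
AᵀP(A−BK) = [2.5988 3.1628; 3.1628 3.8760]
P' = Q + AᵀP(A−BK) = [7.0988 2.4128; 2.4128 4.1260]
tr(P') = 11.2248


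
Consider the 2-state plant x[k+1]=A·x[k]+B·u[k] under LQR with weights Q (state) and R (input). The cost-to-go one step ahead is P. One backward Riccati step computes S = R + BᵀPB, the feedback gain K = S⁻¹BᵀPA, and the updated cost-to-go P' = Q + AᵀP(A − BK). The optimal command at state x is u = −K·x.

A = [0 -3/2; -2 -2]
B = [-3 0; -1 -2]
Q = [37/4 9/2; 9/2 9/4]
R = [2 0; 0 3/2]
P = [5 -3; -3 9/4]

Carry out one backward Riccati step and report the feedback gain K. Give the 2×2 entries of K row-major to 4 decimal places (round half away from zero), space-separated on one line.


BᵀP = [-12.0000 6.7500; 6.0000 -4.5000]
S = R + BᵀPB = [2 0; 0 3/2] + [29.2500 -13.5000; -13.5000 9.0000] = [31.2500 -13.5000; -13.5000 10.5000]
BᵀPA = [-13.5000 4.5000; 9.0000 0.0000]
K = S⁻¹·BᵀPA = [-0.1388 0.3239; 0.6787 0.4165]
A−BK = [-0.4165 -0.5283; -0.7815 -0.8432]
AᵀP(A−BK) = [1.0180 0.6247; 0.6247 0.7924]
P' = Q + AᵀP(A−BK) = [10.2680 5.1247; 5.1247 3.0424]
tr(P') = 13.3104

-0.1388 0.3239 0.6787 0.4165


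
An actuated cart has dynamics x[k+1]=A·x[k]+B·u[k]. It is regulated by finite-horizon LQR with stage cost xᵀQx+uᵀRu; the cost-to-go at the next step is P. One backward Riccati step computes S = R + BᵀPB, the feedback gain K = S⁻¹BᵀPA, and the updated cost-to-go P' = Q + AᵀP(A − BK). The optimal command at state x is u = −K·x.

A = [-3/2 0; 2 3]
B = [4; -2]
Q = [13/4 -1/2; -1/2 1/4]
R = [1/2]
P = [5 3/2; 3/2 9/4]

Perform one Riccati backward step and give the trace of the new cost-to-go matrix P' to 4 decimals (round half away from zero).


BᵀP = [17.0000 1.5000]
S = R + BᵀPB = [1/2] + [65.0000] = [65.5000]
BᵀPA = [-22.5000 4.5000]
K = S⁻¹·BᵀPA = [-0.3435 0.0687]
A−BK = [-0.1260 -0.2748; 1.3130 3.1374]
AᵀP(A−BK) = [3.5210 8.2958; 8.2958 19.9408]
P' = Q + AᵀP(A−BK) = [6.7710 7.7958; 7.7958 20.1908]
tr(P') = 26.9618

26.9618


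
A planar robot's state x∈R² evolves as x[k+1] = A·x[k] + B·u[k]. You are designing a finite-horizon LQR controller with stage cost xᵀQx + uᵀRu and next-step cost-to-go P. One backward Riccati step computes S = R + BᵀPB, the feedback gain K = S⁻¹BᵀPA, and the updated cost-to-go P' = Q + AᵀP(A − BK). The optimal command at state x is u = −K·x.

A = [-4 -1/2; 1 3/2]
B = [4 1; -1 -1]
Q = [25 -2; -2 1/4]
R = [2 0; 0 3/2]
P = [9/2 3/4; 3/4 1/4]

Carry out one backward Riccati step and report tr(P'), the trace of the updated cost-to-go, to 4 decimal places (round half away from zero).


27.3319

BᵀP = [17.2500 2.7500; 3.7500 0.5000]
S = R + BᵀPB = [2 0; 0 3/2] + [66.2500 14.5000; 14.5000 3.2500] = [68.2500 14.5000; 14.5000 4.7500]
BᵀPA = [-66.2500 -4.5000; -14.5000 -1.1250]
K = S⁻¹·BᵀPA = [-0.9166 -0.0444; -0.2545 -0.1012]
A−BK = [-0.0790 -0.2211; -0.1711 1.3544]
AᵀP(A−BK) = [1.8332 0.0889; 0.0889 0.2487]
P' = Q + AᵀP(A−BK) = [26.8332 -1.9111; -1.9111 0.4987]
tr(P') = 27.3319


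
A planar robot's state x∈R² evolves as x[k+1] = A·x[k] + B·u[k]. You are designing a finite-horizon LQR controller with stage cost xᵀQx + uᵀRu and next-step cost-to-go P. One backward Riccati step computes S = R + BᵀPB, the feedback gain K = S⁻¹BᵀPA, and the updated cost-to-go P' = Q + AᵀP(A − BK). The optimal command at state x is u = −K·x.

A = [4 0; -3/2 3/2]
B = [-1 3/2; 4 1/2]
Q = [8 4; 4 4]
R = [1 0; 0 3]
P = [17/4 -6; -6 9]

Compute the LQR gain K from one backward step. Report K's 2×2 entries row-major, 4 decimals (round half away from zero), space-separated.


BᵀP = [-28.2500 42.0000; 3.3750 -4.5000]
S = R + BᵀPB = [1 0; 0 3] + [196.2500 -21.3750; -21.3750 2.8125] = [197.2500 -21.3750; -21.3750 5.8125]
BᵀPA = [-176.0000 63.0000; 20.2500 -6.7500]
K = S⁻¹·BᵀPA = [-0.8558 0.3218; 0.3369 0.0220]
A−BK = [2.6389 0.2887; 1.7546 0.2019]
AᵀP(A−BK) = [2.8140 -0.0630; -0.0630 0.1266]
P' = Q + AᵀP(A−BK) = [10.8140 3.9370; 3.9370 4.1266]
tr(P') = 14.9406

-0.8558 0.3218 0.3369 0.0220


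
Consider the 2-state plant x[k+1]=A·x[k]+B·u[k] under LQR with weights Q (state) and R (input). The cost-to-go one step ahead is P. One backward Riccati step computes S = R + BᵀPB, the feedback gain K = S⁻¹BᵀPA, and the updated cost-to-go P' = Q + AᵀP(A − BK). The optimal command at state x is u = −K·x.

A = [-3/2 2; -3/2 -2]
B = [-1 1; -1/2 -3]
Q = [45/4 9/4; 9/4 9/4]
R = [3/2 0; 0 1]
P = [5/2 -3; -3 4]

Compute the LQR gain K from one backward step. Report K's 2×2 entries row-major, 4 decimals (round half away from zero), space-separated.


BᵀP = [-1.0000 1.0000; 11.5000 -15.0000]
S = R + BᵀPB = [3/2 0; 0 1] + [0.5000 -4.0000; -4.0000 56.5000] = [2.0000 -4.0000; -4.0000 57.5000]
BᵀPA = [0.0000 -4.0000; 5.2500 53.0000]
K = S⁻¹·BᵀPA = [0.2121 -0.1818; 0.1061 0.9091]
A−BK = [-1.3939 0.9091; -1.0758 0.6364]
AᵀP(A−BK) = [0.5682 -0.2727; -0.2727 1.0909]
P' = Q + AᵀP(A−BK) = [11.8182 1.9773; 1.9773 3.3409]
tr(P') = 15.1591

0.2121 -0.1818 0.1061 0.9091


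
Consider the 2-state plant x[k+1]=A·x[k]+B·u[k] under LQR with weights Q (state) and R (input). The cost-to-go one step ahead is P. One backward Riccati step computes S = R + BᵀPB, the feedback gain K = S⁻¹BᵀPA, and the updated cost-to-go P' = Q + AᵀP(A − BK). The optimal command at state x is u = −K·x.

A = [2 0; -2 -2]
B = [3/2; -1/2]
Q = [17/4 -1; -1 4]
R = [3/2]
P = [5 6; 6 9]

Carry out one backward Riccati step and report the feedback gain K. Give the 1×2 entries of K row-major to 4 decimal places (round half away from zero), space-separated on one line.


0.0000 -1.5000

BᵀP = [4.5000 4.5000]
S = R + BᵀPB = [3/2] + [4.5000] = [6.0000]
BᵀPA = [0.0000 -9.0000]
K = S⁻¹·BᵀPA = [0.0000 -1.5000]
A−BK = [2.0000 2.2500; -2.0000 -2.7500]
AᵀP(A−BK) = [8.0000 12.0000; 12.0000 22.5000]
P' = Q + AᵀP(A−BK) = [12.2500 11.0000; 11.0000 26.5000]
tr(P') = 38.7500


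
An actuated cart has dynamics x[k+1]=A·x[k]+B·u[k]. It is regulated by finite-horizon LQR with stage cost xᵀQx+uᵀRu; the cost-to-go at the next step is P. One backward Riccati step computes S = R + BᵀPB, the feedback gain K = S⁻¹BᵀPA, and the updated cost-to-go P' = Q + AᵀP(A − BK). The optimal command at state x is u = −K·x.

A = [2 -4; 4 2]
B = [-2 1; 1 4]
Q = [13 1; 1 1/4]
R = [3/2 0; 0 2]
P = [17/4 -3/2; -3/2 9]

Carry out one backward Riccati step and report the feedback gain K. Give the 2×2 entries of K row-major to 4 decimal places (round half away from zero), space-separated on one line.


BᵀP = [-10.0000 12.0000; -1.7500 34.5000]
S = R + BᵀPB = [3/2 0; 0 2] + [32.0000 38.0000; 38.0000 136.2500] = [33.5000 38.0000; 38.0000 138.2500]
BᵀPA = [28.0000 64.0000; 134.5000 76.0000]
K = S⁻¹·BᵀPA = [-0.3890 1.8699; 1.0798 0.0358]
A−BK = [0.1421 -0.2960; 0.0698 -0.0129]
AᵀP(A−BK) = [2.6589 -1.1671; -1.1671 5.6096]
P' = Q + AᵀP(A−BK) = [15.6589 -0.1671; -0.1671 5.8596]
tr(P') = 21.5186

-0.3890 1.8699 1.0798 0.0358


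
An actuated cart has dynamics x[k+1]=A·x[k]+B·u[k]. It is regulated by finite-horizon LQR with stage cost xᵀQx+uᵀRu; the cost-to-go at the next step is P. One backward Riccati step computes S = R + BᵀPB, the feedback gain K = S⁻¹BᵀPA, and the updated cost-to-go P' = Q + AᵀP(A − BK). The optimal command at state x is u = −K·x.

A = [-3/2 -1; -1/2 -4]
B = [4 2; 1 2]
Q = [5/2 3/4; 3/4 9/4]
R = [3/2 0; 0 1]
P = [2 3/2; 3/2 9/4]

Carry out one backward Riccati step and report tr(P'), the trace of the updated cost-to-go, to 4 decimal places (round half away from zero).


8.9751

BᵀP = [9.5000 8.2500; 7.0000 7.5000]
S = R + BᵀPB = [3/2 0; 0 1] + [46.2500 35.5000; 35.5000 29.0000] = [47.7500 35.5000; 35.5000 30.0000]
BᵀPA = [-18.3750 -42.5000; -14.2500 -37.0000]
K = S⁻¹·BᵀPA = [-0.2634 0.2235; -0.1633 -1.4978]
A−BK = [-0.1197 1.1016; 0.0900 -1.2279]
AᵀP(A−BK) = [0.1453 0.0131; 0.0131 4.0798]
P' = Q + AᵀP(A−BK) = [2.6453 0.7631; 0.7631 6.3298]
tr(P') = 8.9751


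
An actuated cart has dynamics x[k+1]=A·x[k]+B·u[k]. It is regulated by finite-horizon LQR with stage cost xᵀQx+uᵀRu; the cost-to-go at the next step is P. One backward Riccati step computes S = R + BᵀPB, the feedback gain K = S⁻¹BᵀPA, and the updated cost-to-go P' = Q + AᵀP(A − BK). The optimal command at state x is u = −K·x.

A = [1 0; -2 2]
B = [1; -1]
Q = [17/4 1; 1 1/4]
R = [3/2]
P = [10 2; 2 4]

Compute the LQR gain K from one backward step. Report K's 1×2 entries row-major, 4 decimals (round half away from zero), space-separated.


1.0435 -0.3478

BᵀP = [8.0000 -2.0000]
S = R + BᵀPB = [3/2] + [10.0000] = [11.5000]
BᵀPA = [12.0000 -4.0000]
K = S⁻¹·BᵀPA = [1.0435 -0.3478]
A−BK = [-0.0435 0.3478; -0.9565 1.6522]
AᵀP(A−BK) = [5.4783 -7.8261; -7.8261 14.6087]
P' = Q + AᵀP(A−BK) = [9.7283 -6.8261; -6.8261 14.8587]
tr(P') = 24.5870


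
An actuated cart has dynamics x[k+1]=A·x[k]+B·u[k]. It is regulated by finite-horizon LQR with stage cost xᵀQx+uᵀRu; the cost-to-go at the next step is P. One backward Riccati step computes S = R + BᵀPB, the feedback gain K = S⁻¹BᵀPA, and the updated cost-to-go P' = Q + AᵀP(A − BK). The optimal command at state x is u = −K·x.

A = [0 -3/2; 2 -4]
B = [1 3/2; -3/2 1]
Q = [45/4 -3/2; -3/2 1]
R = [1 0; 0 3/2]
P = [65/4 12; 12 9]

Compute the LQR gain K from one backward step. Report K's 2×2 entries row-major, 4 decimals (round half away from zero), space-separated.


BᵀP = [-1.7500 -1.5000; 36.3750 27.0000]
S = R + BᵀPB = [1 0; 0 3/2] + [0.5000 -4.1250; -4.1250 81.5625] = [1.5000 -4.1250; -4.1250 83.0625]
BᵀPA = [-3.0000 8.6250; 54.0000 -162.5625]
K = S⁻¹·BᵀPA = [-0.2458 0.4261; 0.6379 -1.9359]
A−BK = [-0.7111 0.9778; 0.9935 -1.4248]
AᵀP(A−BK) = [0.8157 -2.1804; -2.1804 6.1745]
P' = Q + AᵀP(A−BK) = [12.0657 -3.6804; -3.6804 7.1745]
tr(P') = 19.2402

-0.2458 0.4261 0.6379 -1.9359


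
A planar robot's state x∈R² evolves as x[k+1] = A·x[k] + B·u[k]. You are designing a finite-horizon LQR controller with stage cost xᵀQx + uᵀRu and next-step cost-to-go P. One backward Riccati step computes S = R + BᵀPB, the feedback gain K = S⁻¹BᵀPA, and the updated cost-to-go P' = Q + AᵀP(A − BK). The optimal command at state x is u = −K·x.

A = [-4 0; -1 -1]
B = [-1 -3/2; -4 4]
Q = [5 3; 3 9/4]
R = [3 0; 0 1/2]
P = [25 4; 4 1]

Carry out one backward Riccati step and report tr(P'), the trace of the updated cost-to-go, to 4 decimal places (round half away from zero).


BᵀP = [-41.0000 -8.0000; -21.5000 -2.0000]
S = R + BᵀPB = [3 0; 0 1/2] + [73.0000 29.5000; 29.5000 24.2500] = [76.0000 29.5000; 29.5000 24.7500]
BᵀPA = [172.0000 8.0000; 88.0000 2.0000]
K = S⁻¹·BᵀPA = [1.6433 0.1375; 1.5968 -0.0831]
A−BK = [0.0386 0.0129; -0.8140 -0.1175]
AᵀP(A−BK) = [9.8251 0.6597; 0.6597 0.0660]
P' = Q + AᵀP(A−BK) = [14.8251 3.6597; 3.6597 2.3160]
tr(P') = 17.1412

17.1412


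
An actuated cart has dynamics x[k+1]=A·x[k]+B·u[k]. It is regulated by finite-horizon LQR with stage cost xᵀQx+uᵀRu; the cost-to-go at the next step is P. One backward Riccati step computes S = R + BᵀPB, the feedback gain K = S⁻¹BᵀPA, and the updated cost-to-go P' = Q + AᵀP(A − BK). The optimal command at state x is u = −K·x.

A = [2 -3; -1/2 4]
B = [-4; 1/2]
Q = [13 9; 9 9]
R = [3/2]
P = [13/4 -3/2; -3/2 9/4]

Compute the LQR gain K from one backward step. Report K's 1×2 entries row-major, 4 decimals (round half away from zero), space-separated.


BᵀP = [-13.7500 7.1250]
S = R + BᵀPB = [3/2] + [58.5625] = [60.0625]
BᵀPA = [-31.0625 69.7500]
K = S⁻¹·BᵀPA = [-0.5172 1.1613]
A−BK = [-0.0687 1.6452; -0.2414 3.4194]
AᵀP(A−BK) = [0.4979 -2.1774; -2.1774 20.2500]
P' = Q + AᵀP(A−BK) = [13.4979 6.8226; 6.8226 29.2500]
tr(P') = 42.7479

-0.5172 1.1613


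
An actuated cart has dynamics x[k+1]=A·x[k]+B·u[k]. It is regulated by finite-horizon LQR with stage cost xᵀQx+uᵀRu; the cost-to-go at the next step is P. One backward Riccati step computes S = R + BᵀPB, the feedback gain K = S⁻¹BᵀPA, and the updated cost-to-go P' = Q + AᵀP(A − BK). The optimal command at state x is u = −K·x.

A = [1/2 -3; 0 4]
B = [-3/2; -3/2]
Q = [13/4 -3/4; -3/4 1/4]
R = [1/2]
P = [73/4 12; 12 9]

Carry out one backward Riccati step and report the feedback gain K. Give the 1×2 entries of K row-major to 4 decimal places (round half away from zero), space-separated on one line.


-0.1959 0.0874

BᵀP = [-45.3750 -31.5000]
S = R + BᵀPB = [1/2] + [115.3125] = [115.8125]
BᵀPA = [-22.6875 10.1250]
K = S⁻¹·BᵀPA = [-0.1959 0.0874]
A−BK = [0.2062 -2.8689; -0.2938 4.1311]
AᵀP(A−BK) = [0.1181 -1.3915; -1.3915 19.3648]
P' = Q + AᵀP(A−BK) = [3.3681 -2.1415; -2.1415 19.6148]
tr(P') = 22.9829


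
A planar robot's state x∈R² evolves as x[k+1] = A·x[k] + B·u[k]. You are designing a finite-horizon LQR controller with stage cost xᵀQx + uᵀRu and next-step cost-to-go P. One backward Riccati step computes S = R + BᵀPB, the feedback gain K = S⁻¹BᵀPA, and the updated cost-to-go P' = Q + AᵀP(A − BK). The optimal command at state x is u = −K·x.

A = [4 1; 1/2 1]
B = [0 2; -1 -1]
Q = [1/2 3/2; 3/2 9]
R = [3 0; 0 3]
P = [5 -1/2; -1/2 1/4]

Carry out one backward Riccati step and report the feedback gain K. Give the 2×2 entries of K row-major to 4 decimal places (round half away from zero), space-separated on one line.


-0.0543 -0.0652 1.6413 0.3696

BᵀP = [0.5000 -0.2500; 10.5000 -1.2500]
S = R + BᵀPB = [3 0; 0 3] + [0.2500 1.2500; 1.2500 22.2500] = [3.2500 1.2500; 1.2500 25.2500]
BᵀPA = [1.8750 0.2500; 41.3750 9.2500]
K = S⁻¹·BᵀPA = [-0.0543 -0.0652; 1.6413 0.3696]
A−BK = [0.7174 0.2609; 2.0870 1.3043]
AᵀP(A−BK) = [10.2554 2.7065; 2.7065 0.8478]
P' = Q + AᵀP(A−BK) = [10.7554 4.2065; 4.2065 9.8478]
tr(P') = 20.6033


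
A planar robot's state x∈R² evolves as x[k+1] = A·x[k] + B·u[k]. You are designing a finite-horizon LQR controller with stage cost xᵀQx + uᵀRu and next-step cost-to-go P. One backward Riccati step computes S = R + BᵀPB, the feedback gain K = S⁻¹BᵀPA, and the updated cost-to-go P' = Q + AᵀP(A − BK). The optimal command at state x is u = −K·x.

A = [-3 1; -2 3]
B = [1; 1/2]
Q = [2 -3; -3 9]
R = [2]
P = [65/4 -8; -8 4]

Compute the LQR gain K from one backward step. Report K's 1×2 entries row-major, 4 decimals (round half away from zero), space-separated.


-2.2000 -0.5111

BᵀP = [12.2500 -6.0000]
S = R + BᵀPB = [2] + [9.2500] = [11.2500]
BᵀPA = [-24.7500 -5.7500]
K = S⁻¹·BᵀPA = [-2.2000 -0.5111]
A−BK = [-0.8000 1.5111; -0.9000 3.2556]
AᵀP(A−BK) = [11.8000 2.6000; 2.6000 1.3111]
P' = Q + AᵀP(A−BK) = [13.8000 -0.4000; -0.4000 10.3111]
tr(P') = 24.1111


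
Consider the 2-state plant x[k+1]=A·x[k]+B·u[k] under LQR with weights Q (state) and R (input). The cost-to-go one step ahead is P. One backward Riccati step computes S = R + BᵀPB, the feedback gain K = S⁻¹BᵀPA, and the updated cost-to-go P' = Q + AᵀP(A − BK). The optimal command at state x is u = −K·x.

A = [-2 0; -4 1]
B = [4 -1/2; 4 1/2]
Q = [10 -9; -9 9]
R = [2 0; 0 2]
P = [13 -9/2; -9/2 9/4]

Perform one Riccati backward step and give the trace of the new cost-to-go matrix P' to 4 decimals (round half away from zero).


BᵀP = [34.0000 -9.0000; -8.7500 3.3750]
S = R + BᵀPB = [2 0; 0 2] + [100.0000 -21.5000; -21.5000 6.0625] = [102.0000 -21.5000; -21.5000 8.0625]
BᵀPA = [-32.0000 -9.0000; 4.0000 3.3750]
K = S⁻¹·BᵀPA = [-0.4776 0.0000; -0.7775 0.4186]
A−BK = [-0.4783 0.2093; -1.7008 0.7907]
AᵀP(A−BK) = [3.8264 -1.6744; -1.6744 0.8372]
P' = Q + AᵀP(A−BK) = [13.8264 -10.6744; -10.6744 9.8372]
tr(P') = 23.6637

23.6637


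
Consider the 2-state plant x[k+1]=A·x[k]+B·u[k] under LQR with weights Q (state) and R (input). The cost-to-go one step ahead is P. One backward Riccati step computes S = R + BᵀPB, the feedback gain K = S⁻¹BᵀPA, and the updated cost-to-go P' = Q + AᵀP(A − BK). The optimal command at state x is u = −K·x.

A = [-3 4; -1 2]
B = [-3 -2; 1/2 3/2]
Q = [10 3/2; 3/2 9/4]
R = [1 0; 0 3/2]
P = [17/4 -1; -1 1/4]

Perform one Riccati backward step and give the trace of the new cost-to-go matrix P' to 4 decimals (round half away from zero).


BᵀP = [-13.2500 3.1250; -10.0000 2.3750]
S = R + BᵀPB = [1 0; 0 3/2] + [41.3125 31.1875; 31.1875 23.5625] = [42.3125 31.1875; 31.1875 25.0625]
BᵀPA = [36.6250 -46.7500; 27.6250 -35.2500]
K = S⁻¹·BᵀPA = [0.6419 -0.8236; 0.3034 -0.3816]
A−BK = [-0.4673 0.7660; -1.7761 2.9842]
AᵀP(A−BK) = [0.6070 -0.7937; -0.7937 1.0450]
P' = Q + AᵀP(A−BK) = [10.6070 0.7063; 0.7063 3.2950]
tr(P') = 13.9020

13.9020


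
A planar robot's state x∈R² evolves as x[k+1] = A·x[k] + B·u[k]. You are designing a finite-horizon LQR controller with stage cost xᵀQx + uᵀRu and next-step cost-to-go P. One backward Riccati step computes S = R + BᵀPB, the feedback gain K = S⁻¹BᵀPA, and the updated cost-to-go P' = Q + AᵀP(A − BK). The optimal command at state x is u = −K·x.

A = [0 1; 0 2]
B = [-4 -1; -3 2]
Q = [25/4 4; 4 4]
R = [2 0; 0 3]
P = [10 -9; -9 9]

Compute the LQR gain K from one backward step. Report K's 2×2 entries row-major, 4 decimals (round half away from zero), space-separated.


BᵀP = [-13.0000 9.0000; -28.0000 27.0000]
S = R + BᵀPB = [2 0; 0 3] + [25.0000 31.0000; 31.0000 82.0000] = [27.0000 31.0000; 31.0000 85.0000]
BᵀPA = [0.0000 5.0000; 0.0000 26.0000]
K = S⁻¹·BᵀPA = [0.0000 -0.2856; 0.0000 0.4100]
A−BK = [0.0000 0.2676; 0.0000 0.3231]
AᵀP(A−BK) = [0.0000 0.0000; 0.0000 0.7669]
P' = Q + AᵀP(A−BK) = [6.2500 4.0000; 4.0000 4.7669]
tr(P') = 11.0169

0.0000 -0.2856 0.0000 0.4100


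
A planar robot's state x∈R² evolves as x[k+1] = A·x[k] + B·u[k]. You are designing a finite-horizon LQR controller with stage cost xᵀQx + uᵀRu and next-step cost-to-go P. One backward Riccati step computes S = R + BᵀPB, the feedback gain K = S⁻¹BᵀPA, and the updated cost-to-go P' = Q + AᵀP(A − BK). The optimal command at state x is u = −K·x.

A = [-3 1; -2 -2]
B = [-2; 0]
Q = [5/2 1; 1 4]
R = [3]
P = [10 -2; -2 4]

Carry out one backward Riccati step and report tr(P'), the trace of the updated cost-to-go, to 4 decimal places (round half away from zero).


BᵀP = [-20.0000 4.0000]
S = R + BᵀPB = [3] + [40.0000] = [43.0000]
BᵀPA = [52.0000 -28.0000]
K = S⁻¹·BᵀPA = [1.2093 -0.6512]
A−BK = [-0.5814 -0.3023; -2.0000 -2.0000]
AᵀP(A−BK) = [19.1163 11.8605; 11.8605 15.7674]
P' = Q + AᵀP(A−BK) = [21.6163 12.8605; 12.8605 19.7674]
tr(P') = 41.3837

41.3837


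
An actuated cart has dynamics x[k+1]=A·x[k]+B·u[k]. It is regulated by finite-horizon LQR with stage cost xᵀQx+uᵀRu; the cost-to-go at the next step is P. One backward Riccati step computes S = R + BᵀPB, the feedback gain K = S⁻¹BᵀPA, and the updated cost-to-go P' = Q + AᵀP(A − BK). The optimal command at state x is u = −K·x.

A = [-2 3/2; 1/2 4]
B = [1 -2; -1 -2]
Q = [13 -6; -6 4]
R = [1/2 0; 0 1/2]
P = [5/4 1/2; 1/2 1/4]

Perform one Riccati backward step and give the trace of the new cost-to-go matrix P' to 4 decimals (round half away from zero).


18.0457

BᵀP = [0.7500 0.2500; -3.5000 -1.5000]
S = R + BᵀPB = [1/2 0; 0 1/2] + [0.5000 -2.0000; -2.0000 10.0000] = [1.0000 -2.0000; -2.0000 10.5000]
BᵀPA = [-1.3750 2.1250; 6.2500 -11.2500]
K = S⁻¹·BᵀPA = [-0.2981 -0.0288; 0.5385 -1.0769]
A−BK = [-0.6250 -0.6250; 1.2788 1.8173]
AᵀP(A−BK) = [0.2873 -0.1839; -0.1839 0.7584]
P' = Q + AᵀP(A−BK) = [13.2873 -6.1839; -6.1839 4.7584]
tr(P') = 18.0457


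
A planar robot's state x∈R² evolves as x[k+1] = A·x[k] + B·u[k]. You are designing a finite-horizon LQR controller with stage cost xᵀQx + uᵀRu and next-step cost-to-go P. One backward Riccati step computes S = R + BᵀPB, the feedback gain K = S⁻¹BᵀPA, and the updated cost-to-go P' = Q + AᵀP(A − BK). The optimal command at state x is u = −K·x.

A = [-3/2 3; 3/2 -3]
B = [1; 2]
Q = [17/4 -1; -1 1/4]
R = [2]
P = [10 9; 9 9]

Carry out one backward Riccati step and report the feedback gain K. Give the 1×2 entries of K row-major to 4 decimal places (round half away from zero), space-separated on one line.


-0.0179 0.0357

BᵀP = [28.0000 27.0000]
S = R + BᵀPB = [2] + [82.0000] = [84.0000]
BᵀPA = [-1.5000 3.0000]
K = S⁻¹·BᵀPA = [-0.0179 0.0357]
A−BK = [-1.4821 2.9643; 1.5357 -3.0714]
AᵀP(A−BK) = [2.2232 -4.4464; -4.4464 8.8929]
P' = Q + AᵀP(A−BK) = [6.4732 -5.4464; -5.4464 9.1429]
tr(P') = 15.6161


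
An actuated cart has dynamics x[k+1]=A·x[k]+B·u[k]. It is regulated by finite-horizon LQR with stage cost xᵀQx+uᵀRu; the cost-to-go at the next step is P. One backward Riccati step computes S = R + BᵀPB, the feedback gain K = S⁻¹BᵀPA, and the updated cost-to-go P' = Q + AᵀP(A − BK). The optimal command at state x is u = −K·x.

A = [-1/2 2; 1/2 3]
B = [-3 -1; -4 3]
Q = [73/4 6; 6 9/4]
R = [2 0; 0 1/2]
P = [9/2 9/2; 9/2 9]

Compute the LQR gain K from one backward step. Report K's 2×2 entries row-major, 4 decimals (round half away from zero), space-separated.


BᵀP = [-31.5000 -49.5000; 9.0000 22.5000]
S = R + BᵀPB = [2 0; 0 1/2] + [292.5000 -117.0000; -117.0000 58.5000] = [294.5000 -117.0000; -117.0000 59.0000]
BᵀPA = [-9.0000 -211.5000; 6.7500 85.5000]
K = S⁻¹·BᵀPA = [0.0702 -0.6714; 0.2536 0.1178]
A−BK = [-0.0358 0.1037; 0.0200 -0.0389]
AᵀP(A−BK) = [0.0449 -0.0874; -0.0874 0.9341]
P' = Q + AᵀP(A−BK) = [18.2949 5.9126; 5.9126 3.1841]
tr(P') = 21.4791

0.0702 -0.6714 0.2536 0.1178


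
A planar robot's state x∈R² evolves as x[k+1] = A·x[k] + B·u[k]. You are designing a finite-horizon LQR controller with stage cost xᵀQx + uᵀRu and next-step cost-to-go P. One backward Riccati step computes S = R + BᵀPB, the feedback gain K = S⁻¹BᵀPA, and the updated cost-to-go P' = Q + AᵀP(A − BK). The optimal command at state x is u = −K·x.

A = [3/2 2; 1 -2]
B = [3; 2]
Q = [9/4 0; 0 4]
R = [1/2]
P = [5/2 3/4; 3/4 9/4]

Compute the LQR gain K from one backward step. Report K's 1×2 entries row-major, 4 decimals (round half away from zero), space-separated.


0.4939 0.1098

BᵀP = [9.0000 6.7500]
S = R + BᵀPB = [1/2] + [40.5000] = [41.0000]
BᵀPA = [20.2500 4.5000]
K = S⁻¹·BᵀPA = [0.4939 0.1098]
A−BK = [0.0183 1.6707; 0.0122 -2.2195]
AᵀP(A−BK) = [0.1235 0.0274; 0.0274 12.5061]
P' = Q + AᵀP(A−BK) = [2.3735 0.0274; 0.0274 16.5061]
tr(P') = 18.8796


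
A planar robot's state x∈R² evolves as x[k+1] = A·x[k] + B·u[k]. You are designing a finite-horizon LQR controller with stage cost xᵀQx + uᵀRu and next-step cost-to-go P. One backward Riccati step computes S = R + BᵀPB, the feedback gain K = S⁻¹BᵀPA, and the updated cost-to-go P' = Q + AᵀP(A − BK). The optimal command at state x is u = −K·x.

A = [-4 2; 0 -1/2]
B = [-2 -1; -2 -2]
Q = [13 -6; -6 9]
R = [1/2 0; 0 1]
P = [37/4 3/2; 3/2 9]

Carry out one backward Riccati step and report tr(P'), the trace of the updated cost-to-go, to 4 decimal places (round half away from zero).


46.6211

BᵀP = [-21.5000 -21.0000; -12.2500 -19.5000]
S = R + BᵀPB = [1/2 0; 0 1] + [85.0000 63.5000; 63.5000 51.2500] = [85.5000 63.5000; 63.5000 52.2500]
BᵀPA = [86.0000 -32.5000; 49.0000 -14.7500]
K = S⁻¹·BᵀPA = [3.1761 -1.7501; -2.9221 1.8446]
A−BK = [-0.5700 0.3444; 0.5079 -0.3110]
AᵀP(A−BK) = [18.0408 -10.8785; -10.8785 6.5803]
P' = Q + AᵀP(A−BK) = [31.0408 -16.8785; -16.8785 15.5803]
tr(P') = 46.6211


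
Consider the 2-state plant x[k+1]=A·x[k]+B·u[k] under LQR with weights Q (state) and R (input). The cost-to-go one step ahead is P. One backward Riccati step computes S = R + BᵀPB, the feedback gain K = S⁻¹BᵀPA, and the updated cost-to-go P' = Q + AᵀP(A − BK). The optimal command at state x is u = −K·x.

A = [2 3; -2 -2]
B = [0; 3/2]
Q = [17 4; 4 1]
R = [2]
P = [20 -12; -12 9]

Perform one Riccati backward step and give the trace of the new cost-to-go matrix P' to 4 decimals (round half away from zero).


116.7416

BᵀP = [-18.0000 13.5000]
S = R + BᵀPB = [2] + [20.2500] = [22.2500]
BᵀPA = [-63.0000 -81.0000]
K = S⁻¹·BᵀPA = [-2.8315 -3.6404]
A−BK = [2.0000 3.0000; 2.2472 3.4607]
AᵀP(A−BK) = [33.6180 46.6517; 46.6517 65.1236]
P' = Q + AᵀP(A−BK) = [50.6180 50.6517; 50.6517 66.1236]
tr(P') = 116.7416


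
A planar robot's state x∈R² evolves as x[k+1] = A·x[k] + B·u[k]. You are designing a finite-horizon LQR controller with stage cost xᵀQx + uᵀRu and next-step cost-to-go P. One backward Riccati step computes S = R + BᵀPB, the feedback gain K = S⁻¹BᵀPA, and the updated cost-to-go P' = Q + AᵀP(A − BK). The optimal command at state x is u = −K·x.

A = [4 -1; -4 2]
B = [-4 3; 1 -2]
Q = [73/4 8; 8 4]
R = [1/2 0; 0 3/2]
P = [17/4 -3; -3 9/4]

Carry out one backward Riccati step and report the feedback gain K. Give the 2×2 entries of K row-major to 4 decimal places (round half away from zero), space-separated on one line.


BᵀP = [-20.0000 14.2500; 18.7500 -13.5000]
S = R + BᵀPB = [1/2 0; 0 3/2] + [94.2500 -88.5000; -88.5000 83.2500] = [94.7500 -88.5000; -88.5000 84.7500]
BᵀPA = [-137.0000 48.5000; 129.0000 -45.7500]
K = S⁻¹·BᵀPA = [-0.9820 0.3109; 0.4967 -0.2152]
A−BK = [-1.4180 0.8891; -2.0246 1.2588]
AᵀP(A−BK) = [1.3953 -0.6502; -0.6502 0.3275]
P' = Q + AᵀP(A−BK) = [19.6453 7.3498; 7.3498 4.3275]
tr(P') = 23.9727

-0.9820 0.3109 0.4967 -0.2152


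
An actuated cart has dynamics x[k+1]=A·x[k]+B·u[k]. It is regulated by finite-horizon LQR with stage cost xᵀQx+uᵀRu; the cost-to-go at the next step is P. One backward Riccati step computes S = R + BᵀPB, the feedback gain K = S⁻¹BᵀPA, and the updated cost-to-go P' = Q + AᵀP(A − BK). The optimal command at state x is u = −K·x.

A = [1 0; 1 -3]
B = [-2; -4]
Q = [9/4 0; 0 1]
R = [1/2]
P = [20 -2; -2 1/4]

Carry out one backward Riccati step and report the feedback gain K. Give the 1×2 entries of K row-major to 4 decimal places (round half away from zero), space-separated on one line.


BᵀP = [-32.0000 3.0000]
S = R + BᵀPB = [1/2] + [52.0000] = [52.5000]
BᵀPA = [-29.0000 -9.0000]
K = S⁻¹·BᵀPA = [-0.5524 -0.1714]
A−BK = [-0.1048 -0.3429; -1.2095 -3.6857]
AᵀP(A−BK) = [0.2310 0.2786; 0.2786 0.7071]
P' = Q + AᵀP(A−BK) = [2.4810 0.2786; 0.2786 1.7071]
tr(P') = 4.1881

-0.5524 -0.1714
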